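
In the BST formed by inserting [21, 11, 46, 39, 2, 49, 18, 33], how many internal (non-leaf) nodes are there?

Tree built from: [21, 11, 46, 39, 2, 49, 18, 33]
Tree (level-order array): [21, 11, 46, 2, 18, 39, 49, None, None, None, None, 33]
Rule: An internal node has at least one child.
Per-node child counts:
  node 21: 2 child(ren)
  node 11: 2 child(ren)
  node 2: 0 child(ren)
  node 18: 0 child(ren)
  node 46: 2 child(ren)
  node 39: 1 child(ren)
  node 33: 0 child(ren)
  node 49: 0 child(ren)
Matching nodes: [21, 11, 46, 39]
Count of internal (non-leaf) nodes: 4


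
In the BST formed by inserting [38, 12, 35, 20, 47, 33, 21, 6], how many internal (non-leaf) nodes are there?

Tree built from: [38, 12, 35, 20, 47, 33, 21, 6]
Tree (level-order array): [38, 12, 47, 6, 35, None, None, None, None, 20, None, None, 33, 21]
Rule: An internal node has at least one child.
Per-node child counts:
  node 38: 2 child(ren)
  node 12: 2 child(ren)
  node 6: 0 child(ren)
  node 35: 1 child(ren)
  node 20: 1 child(ren)
  node 33: 1 child(ren)
  node 21: 0 child(ren)
  node 47: 0 child(ren)
Matching nodes: [38, 12, 35, 20, 33]
Count of internal (non-leaf) nodes: 5


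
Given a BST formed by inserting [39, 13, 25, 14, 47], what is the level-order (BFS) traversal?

Tree insertion order: [39, 13, 25, 14, 47]
Tree (level-order array): [39, 13, 47, None, 25, None, None, 14]
BFS from the root, enqueuing left then right child of each popped node:
  queue [39] -> pop 39, enqueue [13, 47], visited so far: [39]
  queue [13, 47] -> pop 13, enqueue [25], visited so far: [39, 13]
  queue [47, 25] -> pop 47, enqueue [none], visited so far: [39, 13, 47]
  queue [25] -> pop 25, enqueue [14], visited so far: [39, 13, 47, 25]
  queue [14] -> pop 14, enqueue [none], visited so far: [39, 13, 47, 25, 14]
Result: [39, 13, 47, 25, 14]


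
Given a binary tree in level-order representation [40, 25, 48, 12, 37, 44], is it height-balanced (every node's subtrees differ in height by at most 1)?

Tree (level-order array): [40, 25, 48, 12, 37, 44]
Definition: a tree is height-balanced if, at every node, |h(left) - h(right)| <= 1 (empty subtree has height -1).
Bottom-up per-node check:
  node 12: h_left=-1, h_right=-1, diff=0 [OK], height=0
  node 37: h_left=-1, h_right=-1, diff=0 [OK], height=0
  node 25: h_left=0, h_right=0, diff=0 [OK], height=1
  node 44: h_left=-1, h_right=-1, diff=0 [OK], height=0
  node 48: h_left=0, h_right=-1, diff=1 [OK], height=1
  node 40: h_left=1, h_right=1, diff=0 [OK], height=2
All nodes satisfy the balance condition.
Result: Balanced


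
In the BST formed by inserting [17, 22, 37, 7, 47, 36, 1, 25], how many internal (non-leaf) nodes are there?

Tree built from: [17, 22, 37, 7, 47, 36, 1, 25]
Tree (level-order array): [17, 7, 22, 1, None, None, 37, None, None, 36, 47, 25]
Rule: An internal node has at least one child.
Per-node child counts:
  node 17: 2 child(ren)
  node 7: 1 child(ren)
  node 1: 0 child(ren)
  node 22: 1 child(ren)
  node 37: 2 child(ren)
  node 36: 1 child(ren)
  node 25: 0 child(ren)
  node 47: 0 child(ren)
Matching nodes: [17, 7, 22, 37, 36]
Count of internal (non-leaf) nodes: 5


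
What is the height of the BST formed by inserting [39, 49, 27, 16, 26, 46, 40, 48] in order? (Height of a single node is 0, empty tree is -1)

Insertion order: [39, 49, 27, 16, 26, 46, 40, 48]
Tree (level-order array): [39, 27, 49, 16, None, 46, None, None, 26, 40, 48]
Compute height bottom-up (empty subtree = -1):
  height(26) = 1 + max(-1, -1) = 0
  height(16) = 1 + max(-1, 0) = 1
  height(27) = 1 + max(1, -1) = 2
  height(40) = 1 + max(-1, -1) = 0
  height(48) = 1 + max(-1, -1) = 0
  height(46) = 1 + max(0, 0) = 1
  height(49) = 1 + max(1, -1) = 2
  height(39) = 1 + max(2, 2) = 3
Height = 3


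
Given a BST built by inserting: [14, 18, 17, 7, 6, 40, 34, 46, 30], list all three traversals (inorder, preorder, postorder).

Tree insertion order: [14, 18, 17, 7, 6, 40, 34, 46, 30]
Tree (level-order array): [14, 7, 18, 6, None, 17, 40, None, None, None, None, 34, 46, 30]
Inorder (L, root, R): [6, 7, 14, 17, 18, 30, 34, 40, 46]
Preorder (root, L, R): [14, 7, 6, 18, 17, 40, 34, 30, 46]
Postorder (L, R, root): [6, 7, 17, 30, 34, 46, 40, 18, 14]


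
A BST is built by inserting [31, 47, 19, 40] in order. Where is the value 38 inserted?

Starting tree (level order): [31, 19, 47, None, None, 40]
Insertion path: 31 -> 47 -> 40
Result: insert 38 as left child of 40
Final tree (level order): [31, 19, 47, None, None, 40, None, 38]


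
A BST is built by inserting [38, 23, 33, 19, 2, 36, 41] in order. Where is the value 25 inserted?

Starting tree (level order): [38, 23, 41, 19, 33, None, None, 2, None, None, 36]
Insertion path: 38 -> 23 -> 33
Result: insert 25 as left child of 33
Final tree (level order): [38, 23, 41, 19, 33, None, None, 2, None, 25, 36]


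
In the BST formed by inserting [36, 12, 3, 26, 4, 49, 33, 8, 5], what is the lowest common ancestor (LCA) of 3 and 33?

Tree insertion order: [36, 12, 3, 26, 4, 49, 33, 8, 5]
Tree (level-order array): [36, 12, 49, 3, 26, None, None, None, 4, None, 33, None, 8, None, None, 5]
In a BST, the LCA of p=3, q=33 is the first node v on the
root-to-leaf path with p <= v <= q (go left if both < v, right if both > v).
Walk from root:
  at 36: both 3 and 33 < 36, go left
  at 12: 3 <= 12 <= 33, this is the LCA
LCA = 12


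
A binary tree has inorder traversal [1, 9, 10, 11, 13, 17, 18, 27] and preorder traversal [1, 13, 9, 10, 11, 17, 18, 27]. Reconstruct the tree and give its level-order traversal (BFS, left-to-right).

Inorder:  [1, 9, 10, 11, 13, 17, 18, 27]
Preorder: [1, 13, 9, 10, 11, 17, 18, 27]
Algorithm: preorder visits root first, so consume preorder in order;
for each root, split the current inorder slice at that value into
left-subtree inorder and right-subtree inorder, then recurse.
Recursive splits:
  root=1; inorder splits into left=[], right=[9, 10, 11, 13, 17, 18, 27]
  root=13; inorder splits into left=[9, 10, 11], right=[17, 18, 27]
  root=9; inorder splits into left=[], right=[10, 11]
  root=10; inorder splits into left=[], right=[11]
  root=11; inorder splits into left=[], right=[]
  root=17; inorder splits into left=[], right=[18, 27]
  root=18; inorder splits into left=[], right=[27]
  root=27; inorder splits into left=[], right=[]
Reconstructed level-order: [1, 13, 9, 17, 10, 18, 11, 27]


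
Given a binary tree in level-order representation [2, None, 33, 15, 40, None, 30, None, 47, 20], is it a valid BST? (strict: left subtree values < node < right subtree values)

Level-order array: [2, None, 33, 15, 40, None, 30, None, 47, 20]
Validate using subtree bounds (lo, hi): at each node, require lo < value < hi,
then recurse left with hi=value and right with lo=value.
Preorder trace (stopping at first violation):
  at node 2 with bounds (-inf, +inf): OK
  at node 33 with bounds (2, +inf): OK
  at node 15 with bounds (2, 33): OK
  at node 30 with bounds (15, 33): OK
  at node 20 with bounds (15, 30): OK
  at node 40 with bounds (33, +inf): OK
  at node 47 with bounds (40, +inf): OK
No violation found at any node.
Result: Valid BST


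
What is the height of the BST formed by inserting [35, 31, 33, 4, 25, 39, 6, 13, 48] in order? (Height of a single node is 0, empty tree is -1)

Insertion order: [35, 31, 33, 4, 25, 39, 6, 13, 48]
Tree (level-order array): [35, 31, 39, 4, 33, None, 48, None, 25, None, None, None, None, 6, None, None, 13]
Compute height bottom-up (empty subtree = -1):
  height(13) = 1 + max(-1, -1) = 0
  height(6) = 1 + max(-1, 0) = 1
  height(25) = 1 + max(1, -1) = 2
  height(4) = 1 + max(-1, 2) = 3
  height(33) = 1 + max(-1, -1) = 0
  height(31) = 1 + max(3, 0) = 4
  height(48) = 1 + max(-1, -1) = 0
  height(39) = 1 + max(-1, 0) = 1
  height(35) = 1 + max(4, 1) = 5
Height = 5


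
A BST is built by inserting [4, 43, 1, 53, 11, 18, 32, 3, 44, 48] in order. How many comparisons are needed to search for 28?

Search path for 28: 4 -> 43 -> 11 -> 18 -> 32
Found: False
Comparisons: 5


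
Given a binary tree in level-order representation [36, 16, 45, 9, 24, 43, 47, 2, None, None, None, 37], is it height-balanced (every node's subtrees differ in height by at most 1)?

Tree (level-order array): [36, 16, 45, 9, 24, 43, 47, 2, None, None, None, 37]
Definition: a tree is height-balanced if, at every node, |h(left) - h(right)| <= 1 (empty subtree has height -1).
Bottom-up per-node check:
  node 2: h_left=-1, h_right=-1, diff=0 [OK], height=0
  node 9: h_left=0, h_right=-1, diff=1 [OK], height=1
  node 24: h_left=-1, h_right=-1, diff=0 [OK], height=0
  node 16: h_left=1, h_right=0, diff=1 [OK], height=2
  node 37: h_left=-1, h_right=-1, diff=0 [OK], height=0
  node 43: h_left=0, h_right=-1, diff=1 [OK], height=1
  node 47: h_left=-1, h_right=-1, diff=0 [OK], height=0
  node 45: h_left=1, h_right=0, diff=1 [OK], height=2
  node 36: h_left=2, h_right=2, diff=0 [OK], height=3
All nodes satisfy the balance condition.
Result: Balanced


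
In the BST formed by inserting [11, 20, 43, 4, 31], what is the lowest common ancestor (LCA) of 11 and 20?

Tree insertion order: [11, 20, 43, 4, 31]
Tree (level-order array): [11, 4, 20, None, None, None, 43, 31]
In a BST, the LCA of p=11, q=20 is the first node v on the
root-to-leaf path with p <= v <= q (go left if both < v, right if both > v).
Walk from root:
  at 11: 11 <= 11 <= 20, this is the LCA
LCA = 11


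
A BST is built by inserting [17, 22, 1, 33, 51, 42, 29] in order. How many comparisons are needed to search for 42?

Search path for 42: 17 -> 22 -> 33 -> 51 -> 42
Found: True
Comparisons: 5


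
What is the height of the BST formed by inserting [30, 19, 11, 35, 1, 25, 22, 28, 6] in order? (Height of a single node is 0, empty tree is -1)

Insertion order: [30, 19, 11, 35, 1, 25, 22, 28, 6]
Tree (level-order array): [30, 19, 35, 11, 25, None, None, 1, None, 22, 28, None, 6]
Compute height bottom-up (empty subtree = -1):
  height(6) = 1 + max(-1, -1) = 0
  height(1) = 1 + max(-1, 0) = 1
  height(11) = 1 + max(1, -1) = 2
  height(22) = 1 + max(-1, -1) = 0
  height(28) = 1 + max(-1, -1) = 0
  height(25) = 1 + max(0, 0) = 1
  height(19) = 1 + max(2, 1) = 3
  height(35) = 1 + max(-1, -1) = 0
  height(30) = 1 + max(3, 0) = 4
Height = 4


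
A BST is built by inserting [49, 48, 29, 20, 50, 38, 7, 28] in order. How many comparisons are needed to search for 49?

Search path for 49: 49
Found: True
Comparisons: 1


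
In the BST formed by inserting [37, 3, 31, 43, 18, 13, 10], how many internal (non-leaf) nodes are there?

Tree built from: [37, 3, 31, 43, 18, 13, 10]
Tree (level-order array): [37, 3, 43, None, 31, None, None, 18, None, 13, None, 10]
Rule: An internal node has at least one child.
Per-node child counts:
  node 37: 2 child(ren)
  node 3: 1 child(ren)
  node 31: 1 child(ren)
  node 18: 1 child(ren)
  node 13: 1 child(ren)
  node 10: 0 child(ren)
  node 43: 0 child(ren)
Matching nodes: [37, 3, 31, 18, 13]
Count of internal (non-leaf) nodes: 5


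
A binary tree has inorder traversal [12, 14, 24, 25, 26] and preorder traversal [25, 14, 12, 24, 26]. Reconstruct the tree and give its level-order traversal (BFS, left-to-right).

Inorder:  [12, 14, 24, 25, 26]
Preorder: [25, 14, 12, 24, 26]
Algorithm: preorder visits root first, so consume preorder in order;
for each root, split the current inorder slice at that value into
left-subtree inorder and right-subtree inorder, then recurse.
Recursive splits:
  root=25; inorder splits into left=[12, 14, 24], right=[26]
  root=14; inorder splits into left=[12], right=[24]
  root=12; inorder splits into left=[], right=[]
  root=24; inorder splits into left=[], right=[]
  root=26; inorder splits into left=[], right=[]
Reconstructed level-order: [25, 14, 26, 12, 24]


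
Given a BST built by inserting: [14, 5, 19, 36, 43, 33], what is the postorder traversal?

Tree insertion order: [14, 5, 19, 36, 43, 33]
Tree (level-order array): [14, 5, 19, None, None, None, 36, 33, 43]
Postorder traversal: [5, 33, 43, 36, 19, 14]


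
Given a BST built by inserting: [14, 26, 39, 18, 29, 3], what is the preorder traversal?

Tree insertion order: [14, 26, 39, 18, 29, 3]
Tree (level-order array): [14, 3, 26, None, None, 18, 39, None, None, 29]
Preorder traversal: [14, 3, 26, 18, 39, 29]


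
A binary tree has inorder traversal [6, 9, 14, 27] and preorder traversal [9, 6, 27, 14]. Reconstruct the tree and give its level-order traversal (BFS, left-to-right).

Inorder:  [6, 9, 14, 27]
Preorder: [9, 6, 27, 14]
Algorithm: preorder visits root first, so consume preorder in order;
for each root, split the current inorder slice at that value into
left-subtree inorder and right-subtree inorder, then recurse.
Recursive splits:
  root=9; inorder splits into left=[6], right=[14, 27]
  root=6; inorder splits into left=[], right=[]
  root=27; inorder splits into left=[14], right=[]
  root=14; inorder splits into left=[], right=[]
Reconstructed level-order: [9, 6, 27, 14]


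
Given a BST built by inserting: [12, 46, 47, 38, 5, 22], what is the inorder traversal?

Tree insertion order: [12, 46, 47, 38, 5, 22]
Tree (level-order array): [12, 5, 46, None, None, 38, 47, 22]
Inorder traversal: [5, 12, 22, 38, 46, 47]


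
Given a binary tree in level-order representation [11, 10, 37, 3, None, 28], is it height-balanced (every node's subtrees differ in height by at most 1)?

Tree (level-order array): [11, 10, 37, 3, None, 28]
Definition: a tree is height-balanced if, at every node, |h(left) - h(right)| <= 1 (empty subtree has height -1).
Bottom-up per-node check:
  node 3: h_left=-1, h_right=-1, diff=0 [OK], height=0
  node 10: h_left=0, h_right=-1, diff=1 [OK], height=1
  node 28: h_left=-1, h_right=-1, diff=0 [OK], height=0
  node 37: h_left=0, h_right=-1, diff=1 [OK], height=1
  node 11: h_left=1, h_right=1, diff=0 [OK], height=2
All nodes satisfy the balance condition.
Result: Balanced


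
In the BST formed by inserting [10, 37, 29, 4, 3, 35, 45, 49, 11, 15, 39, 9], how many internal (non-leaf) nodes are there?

Tree built from: [10, 37, 29, 4, 3, 35, 45, 49, 11, 15, 39, 9]
Tree (level-order array): [10, 4, 37, 3, 9, 29, 45, None, None, None, None, 11, 35, 39, 49, None, 15]
Rule: An internal node has at least one child.
Per-node child counts:
  node 10: 2 child(ren)
  node 4: 2 child(ren)
  node 3: 0 child(ren)
  node 9: 0 child(ren)
  node 37: 2 child(ren)
  node 29: 2 child(ren)
  node 11: 1 child(ren)
  node 15: 0 child(ren)
  node 35: 0 child(ren)
  node 45: 2 child(ren)
  node 39: 0 child(ren)
  node 49: 0 child(ren)
Matching nodes: [10, 4, 37, 29, 11, 45]
Count of internal (non-leaf) nodes: 6


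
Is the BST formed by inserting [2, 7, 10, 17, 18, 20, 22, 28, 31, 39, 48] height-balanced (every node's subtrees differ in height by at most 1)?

Tree (level-order array): [2, None, 7, None, 10, None, 17, None, 18, None, 20, None, 22, None, 28, None, 31, None, 39, None, 48]
Definition: a tree is height-balanced if, at every node, |h(left) - h(right)| <= 1 (empty subtree has height -1).
Bottom-up per-node check:
  node 48: h_left=-1, h_right=-1, diff=0 [OK], height=0
  node 39: h_left=-1, h_right=0, diff=1 [OK], height=1
  node 31: h_left=-1, h_right=1, diff=2 [FAIL (|-1-1|=2 > 1)], height=2
  node 28: h_left=-1, h_right=2, diff=3 [FAIL (|-1-2|=3 > 1)], height=3
  node 22: h_left=-1, h_right=3, diff=4 [FAIL (|-1-3|=4 > 1)], height=4
  node 20: h_left=-1, h_right=4, diff=5 [FAIL (|-1-4|=5 > 1)], height=5
  node 18: h_left=-1, h_right=5, diff=6 [FAIL (|-1-5|=6 > 1)], height=6
  node 17: h_left=-1, h_right=6, diff=7 [FAIL (|-1-6|=7 > 1)], height=7
  node 10: h_left=-1, h_right=7, diff=8 [FAIL (|-1-7|=8 > 1)], height=8
  node 7: h_left=-1, h_right=8, diff=9 [FAIL (|-1-8|=9 > 1)], height=9
  node 2: h_left=-1, h_right=9, diff=10 [FAIL (|-1-9|=10 > 1)], height=10
Node 31 violates the condition: |-1 - 1| = 2 > 1.
Result: Not balanced


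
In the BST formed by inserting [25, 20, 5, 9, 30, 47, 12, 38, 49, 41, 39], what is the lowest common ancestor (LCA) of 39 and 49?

Tree insertion order: [25, 20, 5, 9, 30, 47, 12, 38, 49, 41, 39]
Tree (level-order array): [25, 20, 30, 5, None, None, 47, None, 9, 38, 49, None, 12, None, 41, None, None, None, None, 39]
In a BST, the LCA of p=39, q=49 is the first node v on the
root-to-leaf path with p <= v <= q (go left if both < v, right if both > v).
Walk from root:
  at 25: both 39 and 49 > 25, go right
  at 30: both 39 and 49 > 30, go right
  at 47: 39 <= 47 <= 49, this is the LCA
LCA = 47


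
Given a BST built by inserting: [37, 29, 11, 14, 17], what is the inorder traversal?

Tree insertion order: [37, 29, 11, 14, 17]
Tree (level-order array): [37, 29, None, 11, None, None, 14, None, 17]
Inorder traversal: [11, 14, 17, 29, 37]


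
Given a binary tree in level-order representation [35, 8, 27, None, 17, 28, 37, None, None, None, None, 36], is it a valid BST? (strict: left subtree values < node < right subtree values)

Level-order array: [35, 8, 27, None, 17, 28, 37, None, None, None, None, 36]
Validate using subtree bounds (lo, hi): at each node, require lo < value < hi,
then recurse left with hi=value and right with lo=value.
Preorder trace (stopping at first violation):
  at node 35 with bounds (-inf, +inf): OK
  at node 8 with bounds (-inf, 35): OK
  at node 17 with bounds (8, 35): OK
  at node 27 with bounds (35, +inf): VIOLATION
Node 27 violates its bound: not (35 < 27 < +inf).
Result: Not a valid BST


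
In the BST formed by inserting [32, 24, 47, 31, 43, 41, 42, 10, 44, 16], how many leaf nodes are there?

Tree built from: [32, 24, 47, 31, 43, 41, 42, 10, 44, 16]
Tree (level-order array): [32, 24, 47, 10, 31, 43, None, None, 16, None, None, 41, 44, None, None, None, 42]
Rule: A leaf has 0 children.
Per-node child counts:
  node 32: 2 child(ren)
  node 24: 2 child(ren)
  node 10: 1 child(ren)
  node 16: 0 child(ren)
  node 31: 0 child(ren)
  node 47: 1 child(ren)
  node 43: 2 child(ren)
  node 41: 1 child(ren)
  node 42: 0 child(ren)
  node 44: 0 child(ren)
Matching nodes: [16, 31, 42, 44]
Count of leaf nodes: 4


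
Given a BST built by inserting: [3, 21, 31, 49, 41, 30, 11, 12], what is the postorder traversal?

Tree insertion order: [3, 21, 31, 49, 41, 30, 11, 12]
Tree (level-order array): [3, None, 21, 11, 31, None, 12, 30, 49, None, None, None, None, 41]
Postorder traversal: [12, 11, 30, 41, 49, 31, 21, 3]


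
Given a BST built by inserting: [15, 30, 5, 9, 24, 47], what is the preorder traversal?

Tree insertion order: [15, 30, 5, 9, 24, 47]
Tree (level-order array): [15, 5, 30, None, 9, 24, 47]
Preorder traversal: [15, 5, 9, 30, 24, 47]


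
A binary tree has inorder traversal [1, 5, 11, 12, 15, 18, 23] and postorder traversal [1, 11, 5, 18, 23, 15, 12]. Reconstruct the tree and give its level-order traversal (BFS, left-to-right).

Inorder:   [1, 5, 11, 12, 15, 18, 23]
Postorder: [1, 11, 5, 18, 23, 15, 12]
Algorithm: postorder visits root last, so walk postorder right-to-left;
each value is the root of the current inorder slice — split it at that
value, recurse on the right subtree first, then the left.
Recursive splits:
  root=12; inorder splits into left=[1, 5, 11], right=[15, 18, 23]
  root=15; inorder splits into left=[], right=[18, 23]
  root=23; inorder splits into left=[18], right=[]
  root=18; inorder splits into left=[], right=[]
  root=5; inorder splits into left=[1], right=[11]
  root=11; inorder splits into left=[], right=[]
  root=1; inorder splits into left=[], right=[]
Reconstructed level-order: [12, 5, 15, 1, 11, 23, 18]


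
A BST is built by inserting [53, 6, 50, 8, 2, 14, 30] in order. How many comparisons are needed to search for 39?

Search path for 39: 53 -> 6 -> 50 -> 8 -> 14 -> 30
Found: False
Comparisons: 6


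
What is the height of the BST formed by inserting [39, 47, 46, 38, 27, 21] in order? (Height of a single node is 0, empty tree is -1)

Insertion order: [39, 47, 46, 38, 27, 21]
Tree (level-order array): [39, 38, 47, 27, None, 46, None, 21]
Compute height bottom-up (empty subtree = -1):
  height(21) = 1 + max(-1, -1) = 0
  height(27) = 1 + max(0, -1) = 1
  height(38) = 1 + max(1, -1) = 2
  height(46) = 1 + max(-1, -1) = 0
  height(47) = 1 + max(0, -1) = 1
  height(39) = 1 + max(2, 1) = 3
Height = 3


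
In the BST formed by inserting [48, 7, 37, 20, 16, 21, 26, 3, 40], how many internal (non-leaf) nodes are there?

Tree built from: [48, 7, 37, 20, 16, 21, 26, 3, 40]
Tree (level-order array): [48, 7, None, 3, 37, None, None, 20, 40, 16, 21, None, None, None, None, None, 26]
Rule: An internal node has at least one child.
Per-node child counts:
  node 48: 1 child(ren)
  node 7: 2 child(ren)
  node 3: 0 child(ren)
  node 37: 2 child(ren)
  node 20: 2 child(ren)
  node 16: 0 child(ren)
  node 21: 1 child(ren)
  node 26: 0 child(ren)
  node 40: 0 child(ren)
Matching nodes: [48, 7, 37, 20, 21]
Count of internal (non-leaf) nodes: 5


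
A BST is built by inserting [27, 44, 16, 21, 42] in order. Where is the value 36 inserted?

Starting tree (level order): [27, 16, 44, None, 21, 42]
Insertion path: 27 -> 44 -> 42
Result: insert 36 as left child of 42
Final tree (level order): [27, 16, 44, None, 21, 42, None, None, None, 36]


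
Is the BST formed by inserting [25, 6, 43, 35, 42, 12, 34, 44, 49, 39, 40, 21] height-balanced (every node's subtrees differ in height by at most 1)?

Tree (level-order array): [25, 6, 43, None, 12, 35, 44, None, 21, 34, 42, None, 49, None, None, None, None, 39, None, None, None, None, 40]
Definition: a tree is height-balanced if, at every node, |h(left) - h(right)| <= 1 (empty subtree has height -1).
Bottom-up per-node check:
  node 21: h_left=-1, h_right=-1, diff=0 [OK], height=0
  node 12: h_left=-1, h_right=0, diff=1 [OK], height=1
  node 6: h_left=-1, h_right=1, diff=2 [FAIL (|-1-1|=2 > 1)], height=2
  node 34: h_left=-1, h_right=-1, diff=0 [OK], height=0
  node 40: h_left=-1, h_right=-1, diff=0 [OK], height=0
  node 39: h_left=-1, h_right=0, diff=1 [OK], height=1
  node 42: h_left=1, h_right=-1, diff=2 [FAIL (|1--1|=2 > 1)], height=2
  node 35: h_left=0, h_right=2, diff=2 [FAIL (|0-2|=2 > 1)], height=3
  node 49: h_left=-1, h_right=-1, diff=0 [OK], height=0
  node 44: h_left=-1, h_right=0, diff=1 [OK], height=1
  node 43: h_left=3, h_right=1, diff=2 [FAIL (|3-1|=2 > 1)], height=4
  node 25: h_left=2, h_right=4, diff=2 [FAIL (|2-4|=2 > 1)], height=5
Node 6 violates the condition: |-1 - 1| = 2 > 1.
Result: Not balanced


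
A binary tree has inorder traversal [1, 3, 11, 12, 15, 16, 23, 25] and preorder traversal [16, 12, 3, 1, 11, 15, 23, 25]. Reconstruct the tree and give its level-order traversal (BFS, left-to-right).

Inorder:  [1, 3, 11, 12, 15, 16, 23, 25]
Preorder: [16, 12, 3, 1, 11, 15, 23, 25]
Algorithm: preorder visits root first, so consume preorder in order;
for each root, split the current inorder slice at that value into
left-subtree inorder and right-subtree inorder, then recurse.
Recursive splits:
  root=16; inorder splits into left=[1, 3, 11, 12, 15], right=[23, 25]
  root=12; inorder splits into left=[1, 3, 11], right=[15]
  root=3; inorder splits into left=[1], right=[11]
  root=1; inorder splits into left=[], right=[]
  root=11; inorder splits into left=[], right=[]
  root=15; inorder splits into left=[], right=[]
  root=23; inorder splits into left=[], right=[25]
  root=25; inorder splits into left=[], right=[]
Reconstructed level-order: [16, 12, 23, 3, 15, 25, 1, 11]


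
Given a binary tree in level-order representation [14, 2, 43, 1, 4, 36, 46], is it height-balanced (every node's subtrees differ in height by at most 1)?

Tree (level-order array): [14, 2, 43, 1, 4, 36, 46]
Definition: a tree is height-balanced if, at every node, |h(left) - h(right)| <= 1 (empty subtree has height -1).
Bottom-up per-node check:
  node 1: h_left=-1, h_right=-1, diff=0 [OK], height=0
  node 4: h_left=-1, h_right=-1, diff=0 [OK], height=0
  node 2: h_left=0, h_right=0, diff=0 [OK], height=1
  node 36: h_left=-1, h_right=-1, diff=0 [OK], height=0
  node 46: h_left=-1, h_right=-1, diff=0 [OK], height=0
  node 43: h_left=0, h_right=0, diff=0 [OK], height=1
  node 14: h_left=1, h_right=1, diff=0 [OK], height=2
All nodes satisfy the balance condition.
Result: Balanced


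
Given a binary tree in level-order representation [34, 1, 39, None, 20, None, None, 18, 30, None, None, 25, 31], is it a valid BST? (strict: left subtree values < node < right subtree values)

Level-order array: [34, 1, 39, None, 20, None, None, 18, 30, None, None, 25, 31]
Validate using subtree bounds (lo, hi): at each node, require lo < value < hi,
then recurse left with hi=value and right with lo=value.
Preorder trace (stopping at first violation):
  at node 34 with bounds (-inf, +inf): OK
  at node 1 with bounds (-inf, 34): OK
  at node 20 with bounds (1, 34): OK
  at node 18 with bounds (1, 20): OK
  at node 30 with bounds (20, 34): OK
  at node 25 with bounds (20, 30): OK
  at node 31 with bounds (30, 34): OK
  at node 39 with bounds (34, +inf): OK
No violation found at any node.
Result: Valid BST


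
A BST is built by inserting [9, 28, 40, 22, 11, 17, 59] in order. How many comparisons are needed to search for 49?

Search path for 49: 9 -> 28 -> 40 -> 59
Found: False
Comparisons: 4


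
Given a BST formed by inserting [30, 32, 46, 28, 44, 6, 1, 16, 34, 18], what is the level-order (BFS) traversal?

Tree insertion order: [30, 32, 46, 28, 44, 6, 1, 16, 34, 18]
Tree (level-order array): [30, 28, 32, 6, None, None, 46, 1, 16, 44, None, None, None, None, 18, 34]
BFS from the root, enqueuing left then right child of each popped node:
  queue [30] -> pop 30, enqueue [28, 32], visited so far: [30]
  queue [28, 32] -> pop 28, enqueue [6], visited so far: [30, 28]
  queue [32, 6] -> pop 32, enqueue [46], visited so far: [30, 28, 32]
  queue [6, 46] -> pop 6, enqueue [1, 16], visited so far: [30, 28, 32, 6]
  queue [46, 1, 16] -> pop 46, enqueue [44], visited so far: [30, 28, 32, 6, 46]
  queue [1, 16, 44] -> pop 1, enqueue [none], visited so far: [30, 28, 32, 6, 46, 1]
  queue [16, 44] -> pop 16, enqueue [18], visited so far: [30, 28, 32, 6, 46, 1, 16]
  queue [44, 18] -> pop 44, enqueue [34], visited so far: [30, 28, 32, 6, 46, 1, 16, 44]
  queue [18, 34] -> pop 18, enqueue [none], visited so far: [30, 28, 32, 6, 46, 1, 16, 44, 18]
  queue [34] -> pop 34, enqueue [none], visited so far: [30, 28, 32, 6, 46, 1, 16, 44, 18, 34]
Result: [30, 28, 32, 6, 46, 1, 16, 44, 18, 34]


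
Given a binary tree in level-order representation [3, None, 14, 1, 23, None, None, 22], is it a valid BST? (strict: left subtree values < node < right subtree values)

Level-order array: [3, None, 14, 1, 23, None, None, 22]
Validate using subtree bounds (lo, hi): at each node, require lo < value < hi,
then recurse left with hi=value and right with lo=value.
Preorder trace (stopping at first violation):
  at node 3 with bounds (-inf, +inf): OK
  at node 14 with bounds (3, +inf): OK
  at node 1 with bounds (3, 14): VIOLATION
Node 1 violates its bound: not (3 < 1 < 14).
Result: Not a valid BST


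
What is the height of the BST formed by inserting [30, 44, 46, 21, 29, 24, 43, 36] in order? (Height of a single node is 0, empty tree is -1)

Insertion order: [30, 44, 46, 21, 29, 24, 43, 36]
Tree (level-order array): [30, 21, 44, None, 29, 43, 46, 24, None, 36]
Compute height bottom-up (empty subtree = -1):
  height(24) = 1 + max(-1, -1) = 0
  height(29) = 1 + max(0, -1) = 1
  height(21) = 1 + max(-1, 1) = 2
  height(36) = 1 + max(-1, -1) = 0
  height(43) = 1 + max(0, -1) = 1
  height(46) = 1 + max(-1, -1) = 0
  height(44) = 1 + max(1, 0) = 2
  height(30) = 1 + max(2, 2) = 3
Height = 3


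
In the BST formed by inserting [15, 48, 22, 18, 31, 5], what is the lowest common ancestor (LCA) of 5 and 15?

Tree insertion order: [15, 48, 22, 18, 31, 5]
Tree (level-order array): [15, 5, 48, None, None, 22, None, 18, 31]
In a BST, the LCA of p=5, q=15 is the first node v on the
root-to-leaf path with p <= v <= q (go left if both < v, right if both > v).
Walk from root:
  at 15: 5 <= 15 <= 15, this is the LCA
LCA = 15


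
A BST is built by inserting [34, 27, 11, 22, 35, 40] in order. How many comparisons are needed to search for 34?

Search path for 34: 34
Found: True
Comparisons: 1


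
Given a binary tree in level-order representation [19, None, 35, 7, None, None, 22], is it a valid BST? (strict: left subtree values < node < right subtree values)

Level-order array: [19, None, 35, 7, None, None, 22]
Validate using subtree bounds (lo, hi): at each node, require lo < value < hi,
then recurse left with hi=value and right with lo=value.
Preorder trace (stopping at first violation):
  at node 19 with bounds (-inf, +inf): OK
  at node 35 with bounds (19, +inf): OK
  at node 7 with bounds (19, 35): VIOLATION
Node 7 violates its bound: not (19 < 7 < 35).
Result: Not a valid BST


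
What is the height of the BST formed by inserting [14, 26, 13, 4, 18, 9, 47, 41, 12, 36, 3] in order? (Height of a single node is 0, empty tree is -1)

Insertion order: [14, 26, 13, 4, 18, 9, 47, 41, 12, 36, 3]
Tree (level-order array): [14, 13, 26, 4, None, 18, 47, 3, 9, None, None, 41, None, None, None, None, 12, 36]
Compute height bottom-up (empty subtree = -1):
  height(3) = 1 + max(-1, -1) = 0
  height(12) = 1 + max(-1, -1) = 0
  height(9) = 1 + max(-1, 0) = 1
  height(4) = 1 + max(0, 1) = 2
  height(13) = 1 + max(2, -1) = 3
  height(18) = 1 + max(-1, -1) = 0
  height(36) = 1 + max(-1, -1) = 0
  height(41) = 1 + max(0, -1) = 1
  height(47) = 1 + max(1, -1) = 2
  height(26) = 1 + max(0, 2) = 3
  height(14) = 1 + max(3, 3) = 4
Height = 4


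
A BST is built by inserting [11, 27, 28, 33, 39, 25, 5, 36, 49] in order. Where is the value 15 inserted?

Starting tree (level order): [11, 5, 27, None, None, 25, 28, None, None, None, 33, None, 39, 36, 49]
Insertion path: 11 -> 27 -> 25
Result: insert 15 as left child of 25
Final tree (level order): [11, 5, 27, None, None, 25, 28, 15, None, None, 33, None, None, None, 39, 36, 49]


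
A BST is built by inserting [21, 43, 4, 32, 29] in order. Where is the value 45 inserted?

Starting tree (level order): [21, 4, 43, None, None, 32, None, 29]
Insertion path: 21 -> 43
Result: insert 45 as right child of 43
Final tree (level order): [21, 4, 43, None, None, 32, 45, 29]


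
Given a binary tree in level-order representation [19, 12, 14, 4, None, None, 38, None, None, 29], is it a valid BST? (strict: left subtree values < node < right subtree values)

Level-order array: [19, 12, 14, 4, None, None, 38, None, None, 29]
Validate using subtree bounds (lo, hi): at each node, require lo < value < hi,
then recurse left with hi=value and right with lo=value.
Preorder trace (stopping at first violation):
  at node 19 with bounds (-inf, +inf): OK
  at node 12 with bounds (-inf, 19): OK
  at node 4 with bounds (-inf, 12): OK
  at node 14 with bounds (19, +inf): VIOLATION
Node 14 violates its bound: not (19 < 14 < +inf).
Result: Not a valid BST


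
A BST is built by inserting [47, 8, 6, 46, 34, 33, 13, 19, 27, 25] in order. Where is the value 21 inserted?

Starting tree (level order): [47, 8, None, 6, 46, None, None, 34, None, 33, None, 13, None, None, 19, None, 27, 25]
Insertion path: 47 -> 8 -> 46 -> 34 -> 33 -> 13 -> 19 -> 27 -> 25
Result: insert 21 as left child of 25
Final tree (level order): [47, 8, None, 6, 46, None, None, 34, None, 33, None, 13, None, None, 19, None, 27, 25, None, 21]


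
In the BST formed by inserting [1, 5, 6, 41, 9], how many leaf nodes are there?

Tree built from: [1, 5, 6, 41, 9]
Tree (level-order array): [1, None, 5, None, 6, None, 41, 9]
Rule: A leaf has 0 children.
Per-node child counts:
  node 1: 1 child(ren)
  node 5: 1 child(ren)
  node 6: 1 child(ren)
  node 41: 1 child(ren)
  node 9: 0 child(ren)
Matching nodes: [9]
Count of leaf nodes: 1


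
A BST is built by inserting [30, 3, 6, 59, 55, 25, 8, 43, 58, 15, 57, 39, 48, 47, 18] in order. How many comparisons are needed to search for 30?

Search path for 30: 30
Found: True
Comparisons: 1


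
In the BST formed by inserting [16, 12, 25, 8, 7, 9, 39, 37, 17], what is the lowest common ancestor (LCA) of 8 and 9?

Tree insertion order: [16, 12, 25, 8, 7, 9, 39, 37, 17]
Tree (level-order array): [16, 12, 25, 8, None, 17, 39, 7, 9, None, None, 37]
In a BST, the LCA of p=8, q=9 is the first node v on the
root-to-leaf path with p <= v <= q (go left if both < v, right if both > v).
Walk from root:
  at 16: both 8 and 9 < 16, go left
  at 12: both 8 and 9 < 12, go left
  at 8: 8 <= 8 <= 9, this is the LCA
LCA = 8


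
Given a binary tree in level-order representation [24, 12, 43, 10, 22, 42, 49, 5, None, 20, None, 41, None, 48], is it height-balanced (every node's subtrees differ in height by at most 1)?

Tree (level-order array): [24, 12, 43, 10, 22, 42, 49, 5, None, 20, None, 41, None, 48]
Definition: a tree is height-balanced if, at every node, |h(left) - h(right)| <= 1 (empty subtree has height -1).
Bottom-up per-node check:
  node 5: h_left=-1, h_right=-1, diff=0 [OK], height=0
  node 10: h_left=0, h_right=-1, diff=1 [OK], height=1
  node 20: h_left=-1, h_right=-1, diff=0 [OK], height=0
  node 22: h_left=0, h_right=-1, diff=1 [OK], height=1
  node 12: h_left=1, h_right=1, diff=0 [OK], height=2
  node 41: h_left=-1, h_right=-1, diff=0 [OK], height=0
  node 42: h_left=0, h_right=-1, diff=1 [OK], height=1
  node 48: h_left=-1, h_right=-1, diff=0 [OK], height=0
  node 49: h_left=0, h_right=-1, diff=1 [OK], height=1
  node 43: h_left=1, h_right=1, diff=0 [OK], height=2
  node 24: h_left=2, h_right=2, diff=0 [OK], height=3
All nodes satisfy the balance condition.
Result: Balanced


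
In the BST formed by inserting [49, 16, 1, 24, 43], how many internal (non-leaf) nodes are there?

Tree built from: [49, 16, 1, 24, 43]
Tree (level-order array): [49, 16, None, 1, 24, None, None, None, 43]
Rule: An internal node has at least one child.
Per-node child counts:
  node 49: 1 child(ren)
  node 16: 2 child(ren)
  node 1: 0 child(ren)
  node 24: 1 child(ren)
  node 43: 0 child(ren)
Matching nodes: [49, 16, 24]
Count of internal (non-leaf) nodes: 3


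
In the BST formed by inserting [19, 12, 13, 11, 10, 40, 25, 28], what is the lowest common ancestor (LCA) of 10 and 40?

Tree insertion order: [19, 12, 13, 11, 10, 40, 25, 28]
Tree (level-order array): [19, 12, 40, 11, 13, 25, None, 10, None, None, None, None, 28]
In a BST, the LCA of p=10, q=40 is the first node v on the
root-to-leaf path with p <= v <= q (go left if both < v, right if both > v).
Walk from root:
  at 19: 10 <= 19 <= 40, this is the LCA
LCA = 19


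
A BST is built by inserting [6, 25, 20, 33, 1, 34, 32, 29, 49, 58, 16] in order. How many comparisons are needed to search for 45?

Search path for 45: 6 -> 25 -> 33 -> 34 -> 49
Found: False
Comparisons: 5


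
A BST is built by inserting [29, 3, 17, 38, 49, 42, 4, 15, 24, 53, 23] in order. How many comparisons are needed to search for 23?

Search path for 23: 29 -> 3 -> 17 -> 24 -> 23
Found: True
Comparisons: 5


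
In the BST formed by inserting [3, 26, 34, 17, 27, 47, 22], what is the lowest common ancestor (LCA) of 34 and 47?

Tree insertion order: [3, 26, 34, 17, 27, 47, 22]
Tree (level-order array): [3, None, 26, 17, 34, None, 22, 27, 47]
In a BST, the LCA of p=34, q=47 is the first node v on the
root-to-leaf path with p <= v <= q (go left if both < v, right if both > v).
Walk from root:
  at 3: both 34 and 47 > 3, go right
  at 26: both 34 and 47 > 26, go right
  at 34: 34 <= 34 <= 47, this is the LCA
LCA = 34


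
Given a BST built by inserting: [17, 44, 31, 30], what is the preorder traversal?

Tree insertion order: [17, 44, 31, 30]
Tree (level-order array): [17, None, 44, 31, None, 30]
Preorder traversal: [17, 44, 31, 30]


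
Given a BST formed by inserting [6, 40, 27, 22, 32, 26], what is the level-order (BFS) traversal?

Tree insertion order: [6, 40, 27, 22, 32, 26]
Tree (level-order array): [6, None, 40, 27, None, 22, 32, None, 26]
BFS from the root, enqueuing left then right child of each popped node:
  queue [6] -> pop 6, enqueue [40], visited so far: [6]
  queue [40] -> pop 40, enqueue [27], visited so far: [6, 40]
  queue [27] -> pop 27, enqueue [22, 32], visited so far: [6, 40, 27]
  queue [22, 32] -> pop 22, enqueue [26], visited so far: [6, 40, 27, 22]
  queue [32, 26] -> pop 32, enqueue [none], visited so far: [6, 40, 27, 22, 32]
  queue [26] -> pop 26, enqueue [none], visited so far: [6, 40, 27, 22, 32, 26]
Result: [6, 40, 27, 22, 32, 26]


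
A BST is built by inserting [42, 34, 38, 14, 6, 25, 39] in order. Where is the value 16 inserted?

Starting tree (level order): [42, 34, None, 14, 38, 6, 25, None, 39]
Insertion path: 42 -> 34 -> 14 -> 25
Result: insert 16 as left child of 25
Final tree (level order): [42, 34, None, 14, 38, 6, 25, None, 39, None, None, 16]


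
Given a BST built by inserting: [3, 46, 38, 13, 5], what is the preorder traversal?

Tree insertion order: [3, 46, 38, 13, 5]
Tree (level-order array): [3, None, 46, 38, None, 13, None, 5]
Preorder traversal: [3, 46, 38, 13, 5]


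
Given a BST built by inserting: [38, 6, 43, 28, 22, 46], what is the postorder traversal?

Tree insertion order: [38, 6, 43, 28, 22, 46]
Tree (level-order array): [38, 6, 43, None, 28, None, 46, 22]
Postorder traversal: [22, 28, 6, 46, 43, 38]


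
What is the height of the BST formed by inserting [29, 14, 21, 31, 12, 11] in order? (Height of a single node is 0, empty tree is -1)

Insertion order: [29, 14, 21, 31, 12, 11]
Tree (level-order array): [29, 14, 31, 12, 21, None, None, 11]
Compute height bottom-up (empty subtree = -1):
  height(11) = 1 + max(-1, -1) = 0
  height(12) = 1 + max(0, -1) = 1
  height(21) = 1 + max(-1, -1) = 0
  height(14) = 1 + max(1, 0) = 2
  height(31) = 1 + max(-1, -1) = 0
  height(29) = 1 + max(2, 0) = 3
Height = 3


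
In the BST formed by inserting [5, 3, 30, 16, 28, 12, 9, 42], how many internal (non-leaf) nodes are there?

Tree built from: [5, 3, 30, 16, 28, 12, 9, 42]
Tree (level-order array): [5, 3, 30, None, None, 16, 42, 12, 28, None, None, 9]
Rule: An internal node has at least one child.
Per-node child counts:
  node 5: 2 child(ren)
  node 3: 0 child(ren)
  node 30: 2 child(ren)
  node 16: 2 child(ren)
  node 12: 1 child(ren)
  node 9: 0 child(ren)
  node 28: 0 child(ren)
  node 42: 0 child(ren)
Matching nodes: [5, 30, 16, 12]
Count of internal (non-leaf) nodes: 4


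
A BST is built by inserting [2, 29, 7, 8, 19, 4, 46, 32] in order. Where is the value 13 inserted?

Starting tree (level order): [2, None, 29, 7, 46, 4, 8, 32, None, None, None, None, 19]
Insertion path: 2 -> 29 -> 7 -> 8 -> 19
Result: insert 13 as left child of 19
Final tree (level order): [2, None, 29, 7, 46, 4, 8, 32, None, None, None, None, 19, None, None, 13]


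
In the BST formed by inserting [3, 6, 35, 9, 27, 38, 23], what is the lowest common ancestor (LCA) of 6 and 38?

Tree insertion order: [3, 6, 35, 9, 27, 38, 23]
Tree (level-order array): [3, None, 6, None, 35, 9, 38, None, 27, None, None, 23]
In a BST, the LCA of p=6, q=38 is the first node v on the
root-to-leaf path with p <= v <= q (go left if both < v, right if both > v).
Walk from root:
  at 3: both 6 and 38 > 3, go right
  at 6: 6 <= 6 <= 38, this is the LCA
LCA = 6


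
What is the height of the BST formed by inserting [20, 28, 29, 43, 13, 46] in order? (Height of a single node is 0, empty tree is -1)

Insertion order: [20, 28, 29, 43, 13, 46]
Tree (level-order array): [20, 13, 28, None, None, None, 29, None, 43, None, 46]
Compute height bottom-up (empty subtree = -1):
  height(13) = 1 + max(-1, -1) = 0
  height(46) = 1 + max(-1, -1) = 0
  height(43) = 1 + max(-1, 0) = 1
  height(29) = 1 + max(-1, 1) = 2
  height(28) = 1 + max(-1, 2) = 3
  height(20) = 1 + max(0, 3) = 4
Height = 4


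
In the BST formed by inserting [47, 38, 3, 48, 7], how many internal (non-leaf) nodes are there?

Tree built from: [47, 38, 3, 48, 7]
Tree (level-order array): [47, 38, 48, 3, None, None, None, None, 7]
Rule: An internal node has at least one child.
Per-node child counts:
  node 47: 2 child(ren)
  node 38: 1 child(ren)
  node 3: 1 child(ren)
  node 7: 0 child(ren)
  node 48: 0 child(ren)
Matching nodes: [47, 38, 3]
Count of internal (non-leaf) nodes: 3
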